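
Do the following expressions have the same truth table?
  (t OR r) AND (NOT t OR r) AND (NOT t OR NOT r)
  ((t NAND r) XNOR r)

Yes, they are equivalent — the two output columns agree on all 4 assignments:
t | r | Expression 1 | Expression 2
-----------------------------------
0 | 0 | 0 | 0
0 | 1 | 1 | 1
1 | 0 | 0 | 0
1 | 1 | 0 | 0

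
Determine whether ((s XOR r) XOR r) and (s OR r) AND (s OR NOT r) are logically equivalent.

Yes, they are equivalent — the two output columns agree on all 4 assignments:
s | r | Expression 1 | Expression 2
-----------------------------------
0 | 0 | 0 | 0
0 | 1 | 0 | 0
1 | 0 | 1 | 1
1 | 1 | 1 | 1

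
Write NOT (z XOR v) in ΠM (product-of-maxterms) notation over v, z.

ΠM(1, 2) = (v OR NOT z) AND (NOT v OR z)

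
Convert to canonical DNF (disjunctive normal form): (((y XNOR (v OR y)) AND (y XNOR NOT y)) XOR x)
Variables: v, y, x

(NOT v AND NOT y AND x) OR (NOT v AND y AND x) OR (v AND NOT y AND x) OR (v AND y AND x)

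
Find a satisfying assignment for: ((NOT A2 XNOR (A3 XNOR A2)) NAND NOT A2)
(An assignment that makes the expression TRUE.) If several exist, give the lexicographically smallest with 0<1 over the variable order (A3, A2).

A3=0, A2=1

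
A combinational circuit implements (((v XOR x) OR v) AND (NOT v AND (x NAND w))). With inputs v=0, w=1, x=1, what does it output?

Substituting: (((0 XOR 1) OR 0) AND (NOT 0 AND (1 NAND 1)))
= 0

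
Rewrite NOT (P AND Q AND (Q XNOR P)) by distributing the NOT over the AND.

NOT P OR NOT Q OR NOT (Q XNOR P)
De Morgan's: NOT(AND of terms) = OR of negations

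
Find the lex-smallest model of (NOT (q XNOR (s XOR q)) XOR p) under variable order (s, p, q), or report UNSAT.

s=0, p=1, q=0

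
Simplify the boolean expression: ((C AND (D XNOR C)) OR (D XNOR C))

By absorption (E OR (E AND v) = E):
= (D XNOR C)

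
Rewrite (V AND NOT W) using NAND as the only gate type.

((V NAND (W NAND W)) NAND (V NAND (W NAND W)))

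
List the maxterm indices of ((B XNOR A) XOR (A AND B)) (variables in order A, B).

ΠM(1, 2, 3) = (A OR NOT B) AND (NOT A OR B) AND (NOT A OR NOT B)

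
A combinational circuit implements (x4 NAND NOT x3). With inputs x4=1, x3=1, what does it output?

Substituting: (1 NAND NOT 1)
= 1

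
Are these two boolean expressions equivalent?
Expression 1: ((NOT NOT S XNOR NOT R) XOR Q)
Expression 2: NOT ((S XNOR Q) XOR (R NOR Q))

No. Counterexample: with Q=0, R=0, S=0, Expression 1 = 0 but Expression 2 = 1.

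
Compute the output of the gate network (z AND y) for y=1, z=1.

Substituting: (1 AND 1)
= 1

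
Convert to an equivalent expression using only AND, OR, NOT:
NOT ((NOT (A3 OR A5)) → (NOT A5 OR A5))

(NOT (A3 OR A5)) AND NOT (NOT A5 OR A5)
(Negated implication: NOT(A → B) = A AND NOT B)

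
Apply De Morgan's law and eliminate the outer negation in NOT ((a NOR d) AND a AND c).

NOT (a NOR d) OR NOT a OR NOT c
De Morgan's: NOT(AND of terms) = OR of negations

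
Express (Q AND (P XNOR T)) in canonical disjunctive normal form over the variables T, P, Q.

(NOT T AND NOT P AND Q) OR (T AND P AND Q)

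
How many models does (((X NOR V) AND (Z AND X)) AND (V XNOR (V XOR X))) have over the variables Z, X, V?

No assignment satisfies the expression.
Count: 0 out of 8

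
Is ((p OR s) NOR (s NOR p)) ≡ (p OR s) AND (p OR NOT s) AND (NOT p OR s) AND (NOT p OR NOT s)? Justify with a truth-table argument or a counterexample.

Yes, they are equivalent — the two output columns agree on all 4 assignments:
p | s | Expression 1 | Expression 2
-----------------------------------
0 | 0 | 0 | 0
0 | 1 | 0 | 0
1 | 0 | 0 | 0
1 | 1 | 0 | 0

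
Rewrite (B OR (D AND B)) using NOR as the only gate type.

((B NOR ((D NOR D) NOR (B NOR B))) NOR (B NOR ((D NOR D) NOR (B NOR B))))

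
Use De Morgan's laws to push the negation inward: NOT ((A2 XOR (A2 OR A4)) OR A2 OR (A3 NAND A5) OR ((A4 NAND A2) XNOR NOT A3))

NOT (A2 XOR (A2 OR A4)) AND NOT A2 AND NOT (A3 NAND A5) AND NOT ((A4 NAND A2) XNOR NOT A3)
De Morgan's: NOT(OR of terms) = AND of negations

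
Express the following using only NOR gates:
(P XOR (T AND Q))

((((P NOR ((T NOR T) NOR (Q NOR Q))) NOR (P NOR ((T NOR T) NOR (Q NOR Q)))) NOR ((P NOR ((T NOR T) NOR (Q NOR Q))) NOR (P NOR ((T NOR T) NOR (Q NOR Q))))) NOR ((((P NOR P) NOR (((T NOR T) NOR (Q NOR Q)) NOR ((T NOR T) NOR (Q NOR Q)))) NOR ((P NOR P) NOR (((T NOR T) NOR (Q NOR Q)) NOR ((T NOR T) NOR (Q NOR Q))))) NOR (((P NOR P) NOR (((T NOR T) NOR (Q NOR Q)) NOR ((T NOR T) NOR (Q NOR Q)))) NOR ((P NOR P) NOR (((T NOR T) NOR (Q NOR Q)) NOR ((T NOR T) NOR (Q NOR Q)))))))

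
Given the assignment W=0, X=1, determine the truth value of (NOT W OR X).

Substituting: (NOT 0 OR 1)
= 1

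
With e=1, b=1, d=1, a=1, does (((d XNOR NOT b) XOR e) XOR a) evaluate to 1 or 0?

Substituting: (((1 XNOR NOT 1) XOR 1) XOR 1)
= 0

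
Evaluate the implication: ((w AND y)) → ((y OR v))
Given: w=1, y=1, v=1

Antecedent ((w AND y)) = 1; consequent ((y OR v)) = 1.
1 → 1 = 1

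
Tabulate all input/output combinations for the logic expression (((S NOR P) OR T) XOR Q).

S | T | P | Q | Output
----------------------
0 | 0 | 0 | 0 | 1
0 | 0 | 0 | 1 | 0
0 | 0 | 1 | 0 | 0
0 | 0 | 1 | 1 | 1
0 | 1 | 0 | 0 | 1
0 | 1 | 0 | 1 | 0
0 | 1 | 1 | 0 | 1
0 | 1 | 1 | 1 | 0
1 | 0 | 0 | 0 | 0
1 | 0 | 0 | 1 | 1
1 | 0 | 1 | 0 | 0
1 | 0 | 1 | 1 | 1
1 | 1 | 0 | 0 | 1
1 | 1 | 0 | 1 | 0
1 | 1 | 1 | 0 | 1
1 | 1 | 1 | 1 | 0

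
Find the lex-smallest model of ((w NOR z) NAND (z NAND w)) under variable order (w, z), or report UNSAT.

w=0, z=1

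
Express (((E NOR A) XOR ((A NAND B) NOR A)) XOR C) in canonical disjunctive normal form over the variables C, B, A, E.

(NOT C AND NOT B AND NOT A AND NOT E) OR (NOT C AND B AND NOT A AND NOT E) OR (C AND NOT B AND NOT A AND E) OR (C AND NOT B AND A AND NOT E) OR (C AND NOT B AND A AND E) OR (C AND B AND NOT A AND E) OR (C AND B AND A AND NOT E) OR (C AND B AND A AND E)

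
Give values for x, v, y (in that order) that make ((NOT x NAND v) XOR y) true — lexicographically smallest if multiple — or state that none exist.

x=0, v=0, y=0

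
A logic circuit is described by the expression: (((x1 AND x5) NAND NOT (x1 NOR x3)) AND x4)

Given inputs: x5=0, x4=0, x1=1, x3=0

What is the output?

Substituting: (((1 AND 0) NAND NOT (1 NOR 0)) AND 0)
= 0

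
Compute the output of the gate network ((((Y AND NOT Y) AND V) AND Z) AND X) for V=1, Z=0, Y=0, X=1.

Substituting: ((((0 AND NOT 0) AND 1) AND 0) AND 1)
= 0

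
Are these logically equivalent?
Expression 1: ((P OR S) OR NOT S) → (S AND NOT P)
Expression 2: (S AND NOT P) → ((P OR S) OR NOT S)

No, Converse is not equivalent to original (counterexample: P=0, S=0)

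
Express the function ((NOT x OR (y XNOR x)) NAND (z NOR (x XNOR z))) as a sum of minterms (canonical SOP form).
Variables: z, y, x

Σm(0, 1, 2, 4, 5, 6, 7) = (NOT z AND NOT y AND NOT x) OR (NOT z AND NOT y AND x) OR (NOT z AND y AND NOT x) OR (z AND NOT y AND NOT x) OR (z AND NOT y AND x) OR (z AND y AND NOT x) OR (z AND y AND x)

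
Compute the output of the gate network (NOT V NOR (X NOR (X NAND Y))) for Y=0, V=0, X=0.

Substituting: (NOT 0 NOR (0 NOR (0 NAND 0)))
= 0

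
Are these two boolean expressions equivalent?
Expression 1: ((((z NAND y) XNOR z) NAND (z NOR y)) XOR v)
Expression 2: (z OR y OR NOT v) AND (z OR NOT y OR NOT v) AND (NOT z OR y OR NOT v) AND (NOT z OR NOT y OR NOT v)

Yes, they are equivalent — the two output columns agree on all 8 assignments:
z | y | v | Expression 1 | Expression 2
---------------------------------------
0 | 0 | 0 | 1 | 1
0 | 0 | 1 | 0 | 0
0 | 1 | 0 | 1 | 1
0 | 1 | 1 | 0 | 0
1 | 0 | 0 | 1 | 1
1 | 0 | 1 | 0 | 0
1 | 1 | 0 | 1 | 1
1 | 1 | 1 | 0 | 0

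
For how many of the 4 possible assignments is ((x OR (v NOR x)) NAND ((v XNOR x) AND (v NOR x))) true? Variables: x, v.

Satisfying assignments: (0,1), (1,0), (1,1)
Count: 3 out of 4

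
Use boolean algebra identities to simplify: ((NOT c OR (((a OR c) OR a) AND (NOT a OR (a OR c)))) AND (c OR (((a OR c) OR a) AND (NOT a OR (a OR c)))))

By distribution ((E OR v) AND (E OR NOT v) = E) then distribution ((E OR v) AND (E OR NOT v) = E):
= (a OR c)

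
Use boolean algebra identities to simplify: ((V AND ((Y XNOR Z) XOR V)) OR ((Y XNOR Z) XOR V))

By absorption (E OR (E AND v) = E):
= ((Y XNOR Z) XOR V)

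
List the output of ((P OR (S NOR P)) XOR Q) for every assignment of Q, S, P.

Q | S | P | Output
------------------
0 | 0 | 0 | 1
0 | 0 | 1 | 1
0 | 1 | 0 | 0
0 | 1 | 1 | 1
1 | 0 | 0 | 0
1 | 0 | 1 | 0
1 | 1 | 0 | 1
1 | 1 | 1 | 0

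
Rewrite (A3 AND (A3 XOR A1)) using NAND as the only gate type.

((A3 NAND ((A3 NAND (A3 NAND A1)) NAND (A1 NAND (A3 NAND A1)))) NAND (A3 NAND ((A3 NAND (A3 NAND A1)) NAND (A1 NAND (A3 NAND A1)))))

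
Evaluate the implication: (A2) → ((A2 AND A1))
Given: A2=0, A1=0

Antecedent (A2) = 0; consequent ((A2 AND A1)) = 0.
0 → 0 = 1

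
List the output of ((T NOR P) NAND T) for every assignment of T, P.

T | P | Output
--------------
0 | 0 | 1
0 | 1 | 1
1 | 0 | 1
1 | 1 | 1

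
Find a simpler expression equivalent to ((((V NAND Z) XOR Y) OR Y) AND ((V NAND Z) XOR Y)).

By absorption (E AND (E OR v) = E):
= ((V NAND Z) XOR Y)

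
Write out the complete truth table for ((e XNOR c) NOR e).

e | c | Output
--------------
0 | 0 | 0
0 | 1 | 1
1 | 0 | 0
1 | 1 | 0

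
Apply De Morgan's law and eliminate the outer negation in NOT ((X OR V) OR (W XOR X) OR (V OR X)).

NOT (X OR V) AND NOT (W XOR X) AND NOT (V OR X)
De Morgan's: NOT(OR of terms) = AND of negations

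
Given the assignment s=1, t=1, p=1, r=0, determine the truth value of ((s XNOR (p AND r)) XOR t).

Substituting: ((1 XNOR (1 AND 0)) XOR 1)
= 1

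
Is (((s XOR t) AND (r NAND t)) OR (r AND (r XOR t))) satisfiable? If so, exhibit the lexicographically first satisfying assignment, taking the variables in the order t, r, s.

t=0, r=0, s=1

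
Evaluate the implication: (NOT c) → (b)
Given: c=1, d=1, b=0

Antecedent (NOT c) = 0; consequent (b) = 0.
0 → 0 = 1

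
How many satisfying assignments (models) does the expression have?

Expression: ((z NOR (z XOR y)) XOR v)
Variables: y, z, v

Satisfying assignments: (0,0,0), (0,1,1), (1,0,1), (1,1,1)
Count: 4 out of 8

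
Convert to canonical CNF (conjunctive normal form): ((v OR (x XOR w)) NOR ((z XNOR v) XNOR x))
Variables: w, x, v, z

(w OR x OR v OR NOT z) AND (w OR x OR NOT v OR z) AND (w OR x OR NOT v OR NOT z) AND (w OR NOT x OR v OR z) AND (w OR NOT x OR v OR NOT z) AND (w OR NOT x OR NOT v OR z) AND (w OR NOT x OR NOT v OR NOT z) AND (NOT w OR x OR v OR z) AND (NOT w OR x OR v OR NOT z) AND (NOT w OR x OR NOT v OR z) AND (NOT w OR x OR NOT v OR NOT z) AND (NOT w OR NOT x OR v OR z) AND (NOT w OR NOT x OR NOT v OR z) AND (NOT w OR NOT x OR NOT v OR NOT z)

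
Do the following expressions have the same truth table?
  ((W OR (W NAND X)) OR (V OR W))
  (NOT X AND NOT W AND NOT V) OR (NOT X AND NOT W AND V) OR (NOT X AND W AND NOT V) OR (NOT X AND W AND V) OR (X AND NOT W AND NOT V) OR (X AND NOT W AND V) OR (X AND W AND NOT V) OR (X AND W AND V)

Yes, they are equivalent — the two output columns agree on all 8 assignments:
X | W | V | Expression 1 | Expression 2
---------------------------------------
0 | 0 | 0 | 1 | 1
0 | 0 | 1 | 1 | 1
0 | 1 | 0 | 1 | 1
0 | 1 | 1 | 1 | 1
1 | 0 | 0 | 1 | 1
1 | 0 | 1 | 1 | 1
1 | 1 | 0 | 1 | 1
1 | 1 | 1 | 1 | 1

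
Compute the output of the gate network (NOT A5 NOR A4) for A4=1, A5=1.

Substituting: (NOT 1 NOR 1)
= 0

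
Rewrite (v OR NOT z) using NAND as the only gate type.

((v NAND v) NAND ((z NAND z) NAND (z NAND z)))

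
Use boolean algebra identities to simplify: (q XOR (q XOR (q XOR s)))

By XOR self-cancellation ((E XOR v) XOR v = E):
= (q XOR s)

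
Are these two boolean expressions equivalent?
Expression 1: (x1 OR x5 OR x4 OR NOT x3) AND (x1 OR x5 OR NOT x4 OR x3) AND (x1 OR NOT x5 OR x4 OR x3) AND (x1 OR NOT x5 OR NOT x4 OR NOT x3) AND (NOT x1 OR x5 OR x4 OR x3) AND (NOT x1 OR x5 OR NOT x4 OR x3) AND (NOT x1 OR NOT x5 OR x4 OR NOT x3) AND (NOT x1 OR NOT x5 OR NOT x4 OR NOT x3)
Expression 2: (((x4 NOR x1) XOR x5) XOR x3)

Yes, they are equivalent — the two output columns agree on all 16 assignments:
x1 | x5 | x4 | x3 | Expression 1 | Expression 2
-----------------------------------------------
0 | 0 | 0 | 0 | 1 | 1
0 | 0 | 0 | 1 | 0 | 0
0 | 0 | 1 | 0 | 0 | 0
0 | 0 | 1 | 1 | 1 | 1
0 | 1 | 0 | 0 | 0 | 0
0 | 1 | 0 | 1 | 1 | 1
0 | 1 | 1 | 0 | 1 | 1
0 | 1 | 1 | 1 | 0 | 0
1 | 0 | 0 | 0 | 0 | 0
1 | 0 | 0 | 1 | 1 | 1
1 | 0 | 1 | 0 | 0 | 0
1 | 0 | 1 | 1 | 1 | 1
1 | 1 | 0 | 0 | 1 | 1
1 | 1 | 0 | 1 | 0 | 0
1 | 1 | 1 | 0 | 1 | 1
1 | 1 | 1 | 1 | 0 | 0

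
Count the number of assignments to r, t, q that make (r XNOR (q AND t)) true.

Satisfying assignments: (0,0,0), (0,0,1), (0,1,0), (1,1,1)
Count: 4 out of 8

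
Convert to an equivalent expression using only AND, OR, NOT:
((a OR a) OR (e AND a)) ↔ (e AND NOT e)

(((a OR a) OR (e AND a)) AND (e AND NOT e)) OR (NOT ((a OR a) OR (e AND a)) AND NOT (e AND NOT e))
(Biconditional = both true or both false)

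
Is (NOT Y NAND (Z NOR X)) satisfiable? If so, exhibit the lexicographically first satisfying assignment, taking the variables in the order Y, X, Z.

Y=0, X=0, Z=1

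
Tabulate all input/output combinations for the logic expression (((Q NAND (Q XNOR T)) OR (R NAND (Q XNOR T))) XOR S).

R | S | T | Q | Output
----------------------
0 | 0 | 0 | 0 | 1
0 | 0 | 0 | 1 | 1
0 | 0 | 1 | 0 | 1
0 | 0 | 1 | 1 | 1
0 | 1 | 0 | 0 | 0
0 | 1 | 0 | 1 | 0
0 | 1 | 1 | 0 | 0
0 | 1 | 1 | 1 | 0
1 | 0 | 0 | 0 | 1
1 | 0 | 0 | 1 | 1
1 | 0 | 1 | 0 | 1
1 | 0 | 1 | 1 | 0
1 | 1 | 0 | 0 | 0
1 | 1 | 0 | 1 | 0
1 | 1 | 1 | 0 | 0
1 | 1 | 1 | 1 | 1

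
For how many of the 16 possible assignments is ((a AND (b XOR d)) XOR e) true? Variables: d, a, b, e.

Satisfying assignments: (0,0,0,1), (0,0,1,1), (0,1,0,1), (0,1,1,0), (1,0,0,1), (1,0,1,1), (1,1,0,0), (1,1,1,1)
Count: 8 out of 16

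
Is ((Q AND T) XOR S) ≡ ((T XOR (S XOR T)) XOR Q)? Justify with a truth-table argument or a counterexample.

No. Counterexample: with S=0, Q=1, T=0, Expression 1 = 0 but Expression 2 = 1.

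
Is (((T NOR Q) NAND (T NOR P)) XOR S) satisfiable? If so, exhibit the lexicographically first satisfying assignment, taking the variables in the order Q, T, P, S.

Q=0, T=0, P=0, S=1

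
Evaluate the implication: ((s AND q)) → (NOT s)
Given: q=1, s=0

Antecedent ((s AND q)) = 0; consequent (NOT s) = 1.
0 → 1 = 1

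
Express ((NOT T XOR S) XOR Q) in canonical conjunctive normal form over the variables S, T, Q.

(S OR T OR NOT Q) AND (S OR NOT T OR Q) AND (NOT S OR T OR Q) AND (NOT S OR NOT T OR NOT Q)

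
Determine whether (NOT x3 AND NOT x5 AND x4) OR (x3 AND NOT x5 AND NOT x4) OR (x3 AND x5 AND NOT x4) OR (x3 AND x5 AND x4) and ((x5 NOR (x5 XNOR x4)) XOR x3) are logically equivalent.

Yes, they are equivalent — the two output columns agree on all 8 assignments:
x3 | x5 | x4 | Expression 1 | Expression 2
------------------------------------------
0 | 0 | 0 | 0 | 0
0 | 0 | 1 | 1 | 1
0 | 1 | 0 | 0 | 0
0 | 1 | 1 | 0 | 0
1 | 0 | 0 | 1 | 1
1 | 0 | 1 | 0 | 0
1 | 1 | 0 | 1 | 1
1 | 1 | 1 | 1 | 1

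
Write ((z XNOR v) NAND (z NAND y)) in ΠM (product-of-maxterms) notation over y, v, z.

ΠM(0, 3, 4) = (y OR v OR z) AND (y OR NOT v OR NOT z) AND (NOT y OR v OR z)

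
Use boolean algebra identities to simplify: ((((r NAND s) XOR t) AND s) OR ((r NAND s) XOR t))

By absorption (E OR (E AND v) = E):
= ((r NAND s) XOR t)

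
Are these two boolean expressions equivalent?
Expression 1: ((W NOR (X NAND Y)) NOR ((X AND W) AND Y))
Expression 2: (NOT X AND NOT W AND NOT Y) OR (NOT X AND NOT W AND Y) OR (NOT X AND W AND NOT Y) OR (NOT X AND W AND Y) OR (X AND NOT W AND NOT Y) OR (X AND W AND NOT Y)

Yes, they are equivalent — the two output columns agree on all 8 assignments:
X | W | Y | Expression 1 | Expression 2
---------------------------------------
0 | 0 | 0 | 1 | 1
0 | 0 | 1 | 1 | 1
0 | 1 | 0 | 1 | 1
0 | 1 | 1 | 1 | 1
1 | 0 | 0 | 1 | 1
1 | 0 | 1 | 0 | 0
1 | 1 | 0 | 1 | 1
1 | 1 | 1 | 0 | 0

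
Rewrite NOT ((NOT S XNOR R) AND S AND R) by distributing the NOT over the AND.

NOT (NOT S XNOR R) OR NOT S OR NOT R
De Morgan's: NOT(AND of terms) = OR of negations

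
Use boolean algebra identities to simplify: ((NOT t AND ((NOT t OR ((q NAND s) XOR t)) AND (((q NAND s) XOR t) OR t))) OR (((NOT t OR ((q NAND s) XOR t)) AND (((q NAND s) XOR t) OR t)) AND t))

By distribution ((E AND v) OR (E AND NOT v) = E) then distribution ((E OR v) AND (E OR NOT v) = E):
= ((q NAND s) XOR t)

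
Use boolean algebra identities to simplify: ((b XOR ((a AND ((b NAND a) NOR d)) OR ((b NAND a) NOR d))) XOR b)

By XOR self-cancellation ((E XOR v) XOR v = E) then absorption (E OR (E AND v) = E):
= ((b NAND a) NOR d)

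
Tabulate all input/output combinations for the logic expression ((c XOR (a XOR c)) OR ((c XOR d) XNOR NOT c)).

d | c | a | Output
------------------
0 | 0 | 0 | 0
0 | 0 | 1 | 1
0 | 1 | 0 | 0
0 | 1 | 1 | 1
1 | 0 | 0 | 1
1 | 0 | 1 | 1
1 | 1 | 0 | 1
1 | 1 | 1 | 1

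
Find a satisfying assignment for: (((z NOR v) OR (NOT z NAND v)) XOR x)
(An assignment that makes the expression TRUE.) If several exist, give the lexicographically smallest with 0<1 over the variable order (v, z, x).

v=0, z=0, x=0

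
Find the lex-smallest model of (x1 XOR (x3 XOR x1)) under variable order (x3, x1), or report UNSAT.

x3=1, x1=0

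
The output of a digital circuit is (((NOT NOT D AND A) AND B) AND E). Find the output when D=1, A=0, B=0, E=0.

Substituting: (((NOT NOT 1 AND 0) AND 0) AND 0)
= 0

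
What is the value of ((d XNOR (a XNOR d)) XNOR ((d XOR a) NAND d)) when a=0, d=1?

Substituting: ((1 XNOR (0 XNOR 1)) XNOR ((1 XOR 0) NAND 1))
= 1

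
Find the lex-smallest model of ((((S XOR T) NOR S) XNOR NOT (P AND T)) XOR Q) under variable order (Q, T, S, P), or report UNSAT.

Q=0, T=0, S=0, P=0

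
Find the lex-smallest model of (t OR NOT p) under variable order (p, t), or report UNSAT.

p=0, t=0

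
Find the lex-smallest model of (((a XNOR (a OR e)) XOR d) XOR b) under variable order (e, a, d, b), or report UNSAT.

e=0, a=0, d=0, b=0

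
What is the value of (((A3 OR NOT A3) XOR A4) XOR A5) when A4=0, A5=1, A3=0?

Substituting: (((0 OR NOT 0) XOR 0) XOR 1)
= 0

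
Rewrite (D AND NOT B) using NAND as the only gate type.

((D NAND (B NAND B)) NAND (D NAND (B NAND B)))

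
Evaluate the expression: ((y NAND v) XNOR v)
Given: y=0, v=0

Substituting: ((0 NAND 0) XNOR 0)
= 0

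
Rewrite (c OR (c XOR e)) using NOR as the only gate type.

((c NOR ((((c NOR e) NOR (c NOR e)) NOR ((c NOR e) NOR (c NOR e))) NOR ((((c NOR c) NOR (e NOR e)) NOR ((c NOR c) NOR (e NOR e))) NOR (((c NOR c) NOR (e NOR e)) NOR ((c NOR c) NOR (e NOR e)))))) NOR (c NOR ((((c NOR e) NOR (c NOR e)) NOR ((c NOR e) NOR (c NOR e))) NOR ((((c NOR c) NOR (e NOR e)) NOR ((c NOR c) NOR (e NOR e))) NOR (((c NOR c) NOR (e NOR e)) NOR ((c NOR c) NOR (e NOR e)))))))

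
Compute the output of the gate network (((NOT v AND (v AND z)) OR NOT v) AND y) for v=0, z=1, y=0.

Substituting: (((NOT 0 AND (0 AND 1)) OR NOT 0) AND 0)
= 0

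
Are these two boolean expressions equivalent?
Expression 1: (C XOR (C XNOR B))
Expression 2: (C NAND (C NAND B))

No. Counterexample: with C=0, B=1, Expression 1 = 0 but Expression 2 = 1.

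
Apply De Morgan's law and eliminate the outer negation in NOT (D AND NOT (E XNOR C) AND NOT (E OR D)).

NOT D OR (E XNOR C) OR (E OR D)
De Morgan's: NOT(AND of terms) = OR of negations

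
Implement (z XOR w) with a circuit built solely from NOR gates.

((((z NOR w) NOR (z NOR w)) NOR ((z NOR w) NOR (z NOR w))) NOR ((((z NOR z) NOR (w NOR w)) NOR ((z NOR z) NOR (w NOR w))) NOR (((z NOR z) NOR (w NOR w)) NOR ((z NOR z) NOR (w NOR w)))))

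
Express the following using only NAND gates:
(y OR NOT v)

((y NAND y) NAND ((v NAND v) NAND (v NAND v)))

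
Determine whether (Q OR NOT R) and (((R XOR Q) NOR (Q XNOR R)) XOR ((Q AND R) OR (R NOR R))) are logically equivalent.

Yes, they are equivalent — the two output columns agree on all 4 assignments:
Q | R | Expression 1 | Expression 2
-----------------------------------
0 | 0 | 1 | 1
0 | 1 | 0 | 0
1 | 0 | 1 | 1
1 | 1 | 1 | 1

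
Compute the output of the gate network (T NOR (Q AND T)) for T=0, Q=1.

Substituting: (0 NOR (1 AND 0))
= 1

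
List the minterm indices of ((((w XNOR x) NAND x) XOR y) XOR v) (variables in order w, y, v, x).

Σm(0, 1, 6, 7, 8, 11, 13, 14) = (NOT w AND NOT y AND NOT v AND NOT x) OR (NOT w AND NOT y AND NOT v AND x) OR (NOT w AND y AND v AND NOT x) OR (NOT w AND y AND v AND x) OR (w AND NOT y AND NOT v AND NOT x) OR (w AND NOT y AND v AND x) OR (w AND y AND NOT v AND x) OR (w AND y AND v AND NOT x)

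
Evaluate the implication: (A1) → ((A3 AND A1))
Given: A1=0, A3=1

Antecedent (A1) = 0; consequent ((A3 AND A1)) = 0.
0 → 0 = 1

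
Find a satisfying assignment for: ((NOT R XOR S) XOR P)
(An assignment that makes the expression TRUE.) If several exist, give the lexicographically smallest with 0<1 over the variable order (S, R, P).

S=0, R=0, P=0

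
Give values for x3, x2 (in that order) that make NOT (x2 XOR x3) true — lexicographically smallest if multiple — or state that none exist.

x3=0, x2=0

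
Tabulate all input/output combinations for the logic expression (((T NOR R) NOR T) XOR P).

R | P | T | Output
------------------
0 | 0 | 0 | 0
0 | 0 | 1 | 0
0 | 1 | 0 | 1
0 | 1 | 1 | 1
1 | 0 | 0 | 1
1 | 0 | 1 | 0
1 | 1 | 0 | 0
1 | 1 | 1 | 1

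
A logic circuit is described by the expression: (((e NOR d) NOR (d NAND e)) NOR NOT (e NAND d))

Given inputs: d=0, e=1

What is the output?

Substituting: (((1 NOR 0) NOR (0 NAND 1)) NOR NOT (1 NAND 0))
= 1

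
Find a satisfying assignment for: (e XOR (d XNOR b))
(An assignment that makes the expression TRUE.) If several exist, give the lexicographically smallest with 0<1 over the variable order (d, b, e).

d=0, b=0, e=0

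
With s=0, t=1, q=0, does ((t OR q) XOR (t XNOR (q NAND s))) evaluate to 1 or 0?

Substituting: ((1 OR 0) XOR (1 XNOR (0 NAND 0)))
= 0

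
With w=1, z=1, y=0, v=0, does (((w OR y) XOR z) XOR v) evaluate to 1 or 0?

Substituting: (((1 OR 0) XOR 1) XOR 0)
= 0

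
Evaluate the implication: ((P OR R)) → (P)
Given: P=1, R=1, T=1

Antecedent ((P OR R)) = 1; consequent (P) = 1.
1 → 1 = 1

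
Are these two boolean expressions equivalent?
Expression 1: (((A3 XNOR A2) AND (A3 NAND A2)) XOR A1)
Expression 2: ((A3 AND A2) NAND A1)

No. Counterexample: with A1=0, A2=0, A3=1, Expression 1 = 0 but Expression 2 = 1.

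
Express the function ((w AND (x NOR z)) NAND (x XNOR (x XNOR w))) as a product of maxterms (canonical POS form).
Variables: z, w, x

ΠM(2) = (z OR NOT w OR x)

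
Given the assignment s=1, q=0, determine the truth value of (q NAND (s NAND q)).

Substituting: (0 NAND (1 NAND 0))
= 1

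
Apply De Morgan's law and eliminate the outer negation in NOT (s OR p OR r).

NOT s AND NOT p AND NOT r
De Morgan's: NOT(OR of terms) = AND of negations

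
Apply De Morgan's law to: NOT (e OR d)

NOT e AND NOT d
De Morgan's: NOT(OR of terms) = AND of negations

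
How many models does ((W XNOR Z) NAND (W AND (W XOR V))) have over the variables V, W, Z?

Satisfying assignments: (0,0,0), (0,0,1), (0,1,0), (1,0,0), (1,0,1), (1,1,0), (1,1,1)
Count: 7 out of 8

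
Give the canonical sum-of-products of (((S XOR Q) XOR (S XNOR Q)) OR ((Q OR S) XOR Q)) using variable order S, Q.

Σm(0, 1, 2, 3) = (NOT S AND NOT Q) OR (NOT S AND Q) OR (S AND NOT Q) OR (S AND Q)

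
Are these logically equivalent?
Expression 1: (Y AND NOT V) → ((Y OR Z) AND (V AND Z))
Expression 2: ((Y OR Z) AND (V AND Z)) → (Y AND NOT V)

No, Converse is not equivalent to original (counterexample: Y=0, Z=1, V=1)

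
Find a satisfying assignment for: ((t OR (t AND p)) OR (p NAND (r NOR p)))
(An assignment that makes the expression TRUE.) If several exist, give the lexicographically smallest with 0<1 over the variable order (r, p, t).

r=0, p=0, t=0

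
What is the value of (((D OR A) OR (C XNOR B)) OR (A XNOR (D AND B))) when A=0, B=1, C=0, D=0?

Substituting: (((0 OR 0) OR (0 XNOR 1)) OR (0 XNOR (0 AND 1)))
= 1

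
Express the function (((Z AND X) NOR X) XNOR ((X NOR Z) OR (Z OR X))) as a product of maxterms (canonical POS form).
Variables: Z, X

ΠM(1, 3) = (Z OR NOT X) AND (NOT Z OR NOT X)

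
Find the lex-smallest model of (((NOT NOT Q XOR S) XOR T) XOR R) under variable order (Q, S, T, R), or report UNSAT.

Q=0, S=0, T=0, R=1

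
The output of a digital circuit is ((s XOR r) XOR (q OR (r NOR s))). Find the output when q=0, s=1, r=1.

Substituting: ((1 XOR 1) XOR (0 OR (1 NOR 1)))
= 0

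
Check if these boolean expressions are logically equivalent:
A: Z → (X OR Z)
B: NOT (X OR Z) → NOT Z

Yes, Contrapositive is always equivalent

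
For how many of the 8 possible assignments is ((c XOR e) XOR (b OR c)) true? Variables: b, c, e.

Satisfying assignments: (0,0,1), (0,1,1), (1,0,0), (1,1,1)
Count: 4 out of 8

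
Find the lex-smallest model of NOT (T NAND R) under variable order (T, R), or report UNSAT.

T=1, R=1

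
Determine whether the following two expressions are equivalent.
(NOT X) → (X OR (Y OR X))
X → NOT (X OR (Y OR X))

No, Inverse is not equivalent to original (counterexample: X=0, Y=0)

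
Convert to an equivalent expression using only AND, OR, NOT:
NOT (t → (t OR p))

t AND NOT (t OR p)
(Negated implication: NOT(A → B) = A AND NOT B)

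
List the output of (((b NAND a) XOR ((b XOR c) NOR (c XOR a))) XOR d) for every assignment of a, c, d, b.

a | c | d | b | Output
----------------------
0 | 0 | 0 | 0 | 0
0 | 0 | 0 | 1 | 1
0 | 0 | 1 | 0 | 1
0 | 0 | 1 | 1 | 0
0 | 1 | 0 | 0 | 1
0 | 1 | 0 | 1 | 1
0 | 1 | 1 | 0 | 0
0 | 1 | 1 | 1 | 0
1 | 0 | 0 | 0 | 1
1 | 0 | 0 | 1 | 0
1 | 0 | 1 | 0 | 0
1 | 0 | 1 | 1 | 1
1 | 1 | 0 | 0 | 1
1 | 1 | 0 | 1 | 1
1 | 1 | 1 | 0 | 0
1 | 1 | 1 | 1 | 0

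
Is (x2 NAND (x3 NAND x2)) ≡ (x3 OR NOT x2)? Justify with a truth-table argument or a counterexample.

Yes, they are equivalent — the two output columns agree on all 4 assignments:
x3 | x2 | Expression 1 | Expression 2
-------------------------------------
0 | 0 | 1 | 1
0 | 1 | 0 | 0
1 | 0 | 1 | 1
1 | 1 | 1 | 1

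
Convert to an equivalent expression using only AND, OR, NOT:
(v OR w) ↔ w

((v OR w) AND w) OR (NOT (v OR w) AND NOT w)
(Biconditional = both true or both false)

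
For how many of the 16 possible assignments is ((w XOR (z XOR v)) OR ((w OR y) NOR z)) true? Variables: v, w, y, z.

Satisfying assignments: (0,0,0,0), (0,0,0,1), (0,0,1,1), (0,1,0,0), (0,1,1,0), (1,0,0,0), (1,0,1,0), (1,1,0,1), (1,1,1,1)
Count: 9 out of 16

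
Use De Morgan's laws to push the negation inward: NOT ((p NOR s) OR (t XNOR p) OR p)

NOT (p NOR s) AND NOT (t XNOR p) AND NOT p
De Morgan's: NOT(OR of terms) = AND of negations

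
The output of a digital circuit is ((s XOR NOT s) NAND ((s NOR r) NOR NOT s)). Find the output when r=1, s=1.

Substituting: ((1 XOR NOT 1) NAND ((1 NOR 1) NOR NOT 1))
= 0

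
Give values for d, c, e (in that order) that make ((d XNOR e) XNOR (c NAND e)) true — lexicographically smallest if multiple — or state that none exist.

d=0, c=0, e=0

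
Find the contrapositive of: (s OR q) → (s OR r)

Contrapositive: NOT (s OR r) → NOT (s OR q)
Note: A statement and its contrapositive are logically equivalent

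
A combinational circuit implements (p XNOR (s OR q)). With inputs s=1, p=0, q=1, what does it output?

Substituting: (0 XNOR (1 OR 1))
= 0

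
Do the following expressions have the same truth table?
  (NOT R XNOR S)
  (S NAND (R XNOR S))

No. Counterexample: with R=0, S=0, Expression 1 = 0 but Expression 2 = 1.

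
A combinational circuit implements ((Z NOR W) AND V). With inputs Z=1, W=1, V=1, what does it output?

Substituting: ((1 NOR 1) AND 1)
= 0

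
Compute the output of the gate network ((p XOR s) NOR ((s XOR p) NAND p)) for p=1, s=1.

Substituting: ((1 XOR 1) NOR ((1 XOR 1) NAND 1))
= 0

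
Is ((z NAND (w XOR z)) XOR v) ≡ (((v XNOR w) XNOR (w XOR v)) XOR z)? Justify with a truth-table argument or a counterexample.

No. Counterexample: with w=0, z=0, v=0, Expression 1 = 1 but Expression 2 = 0.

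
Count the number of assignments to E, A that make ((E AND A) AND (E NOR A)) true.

No assignment satisfies the expression.
Count: 0 out of 4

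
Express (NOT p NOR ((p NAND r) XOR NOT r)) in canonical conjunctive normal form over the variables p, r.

(p OR r) AND (p OR NOT r)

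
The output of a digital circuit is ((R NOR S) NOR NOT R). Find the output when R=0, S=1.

Substituting: ((0 NOR 1) NOR NOT 0)
= 0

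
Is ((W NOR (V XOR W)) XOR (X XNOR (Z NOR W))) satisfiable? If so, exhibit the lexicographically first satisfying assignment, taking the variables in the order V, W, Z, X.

V=0, W=0, Z=0, X=0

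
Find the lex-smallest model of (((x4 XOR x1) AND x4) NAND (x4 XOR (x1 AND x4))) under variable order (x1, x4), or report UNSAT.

x1=0, x4=0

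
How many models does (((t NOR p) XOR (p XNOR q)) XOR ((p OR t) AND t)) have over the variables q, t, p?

Satisfying assignments: (0,1,1), (1,0,0), (1,0,1), (1,1,0)
Count: 4 out of 8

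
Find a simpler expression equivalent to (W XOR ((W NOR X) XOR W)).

By XOR self-cancellation ((E XOR v) XOR v = E):
= (W NOR X)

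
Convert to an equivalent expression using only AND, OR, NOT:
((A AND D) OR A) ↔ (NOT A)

(((A AND D) OR A) AND (NOT A)) OR (NOT ((A AND D) OR A) AND A)
(Biconditional = both true or both false)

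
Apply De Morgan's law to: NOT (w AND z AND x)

NOT w OR NOT z OR NOT x
De Morgan's: NOT(AND of terms) = OR of negations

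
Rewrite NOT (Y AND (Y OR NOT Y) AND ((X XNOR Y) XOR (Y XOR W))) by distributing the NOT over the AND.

NOT Y OR NOT (Y OR NOT Y) OR NOT ((X XNOR Y) XOR (Y XOR W))
De Morgan's: NOT(AND of terms) = OR of negations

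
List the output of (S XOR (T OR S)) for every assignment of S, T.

S | T | Output
--------------
0 | 0 | 0
0 | 1 | 1
1 | 0 | 0
1 | 1 | 0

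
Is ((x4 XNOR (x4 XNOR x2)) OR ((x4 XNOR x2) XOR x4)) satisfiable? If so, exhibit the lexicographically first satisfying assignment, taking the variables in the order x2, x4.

x2=0, x4=0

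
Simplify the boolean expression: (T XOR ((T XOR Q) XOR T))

By XOR self-cancellation ((E XOR v) XOR v = E):
= (T XOR Q)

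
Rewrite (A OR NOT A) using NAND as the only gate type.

((A NAND A) NAND ((A NAND A) NAND (A NAND A)))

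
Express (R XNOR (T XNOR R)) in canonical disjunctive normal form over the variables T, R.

(T AND NOT R) OR (T AND R)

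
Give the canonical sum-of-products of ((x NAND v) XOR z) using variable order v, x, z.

Σm(0, 2, 4, 7) = (NOT v AND NOT x AND NOT z) OR (NOT v AND x AND NOT z) OR (v AND NOT x AND NOT z) OR (v AND x AND z)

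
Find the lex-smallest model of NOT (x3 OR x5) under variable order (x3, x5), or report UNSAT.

x3=0, x5=0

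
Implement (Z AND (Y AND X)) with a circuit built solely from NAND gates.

((Z NAND ((Y NAND X) NAND (Y NAND X))) NAND (Z NAND ((Y NAND X) NAND (Y NAND X))))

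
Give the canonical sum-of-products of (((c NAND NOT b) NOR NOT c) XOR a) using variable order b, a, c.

Σm(1, 2, 6, 7) = (NOT b AND NOT a AND c) OR (NOT b AND a AND NOT c) OR (b AND a AND NOT c) OR (b AND a AND c)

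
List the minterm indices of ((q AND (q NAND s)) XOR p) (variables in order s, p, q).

Σm(1, 2, 6, 7) = (NOT s AND NOT p AND q) OR (NOT s AND p AND NOT q) OR (s AND p AND NOT q) OR (s AND p AND q)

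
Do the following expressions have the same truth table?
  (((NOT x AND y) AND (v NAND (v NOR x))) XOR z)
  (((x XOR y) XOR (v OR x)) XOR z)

No. Counterexample: with v=0, z=0, x=1, y=1, Expression 1 = 0 but Expression 2 = 1.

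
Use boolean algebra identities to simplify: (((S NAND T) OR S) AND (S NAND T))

By absorption (E AND (E OR v) = E):
= (S NAND T)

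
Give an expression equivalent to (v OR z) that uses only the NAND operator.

((v NAND v) NAND (z NAND z))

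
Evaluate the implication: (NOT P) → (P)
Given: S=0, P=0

Antecedent (NOT P) = 1; consequent (P) = 0.
1 → 0 = 0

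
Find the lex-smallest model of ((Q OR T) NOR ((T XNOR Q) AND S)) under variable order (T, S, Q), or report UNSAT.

T=0, S=0, Q=0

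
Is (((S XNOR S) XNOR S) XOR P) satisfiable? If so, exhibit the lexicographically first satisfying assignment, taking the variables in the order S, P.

S=0, P=1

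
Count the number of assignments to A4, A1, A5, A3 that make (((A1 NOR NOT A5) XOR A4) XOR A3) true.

Satisfying assignments: (0,0,0,1), (0,0,1,0), (0,1,0,1), (0,1,1,1), (1,0,0,0), (1,0,1,1), (1,1,0,0), (1,1,1,0)
Count: 8 out of 16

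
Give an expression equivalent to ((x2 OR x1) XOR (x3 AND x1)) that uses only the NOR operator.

((((((x2 NOR x1) NOR (x2 NOR x1)) NOR ((x3 NOR x3) NOR (x1 NOR x1))) NOR (((x2 NOR x1) NOR (x2 NOR x1)) NOR ((x3 NOR x3) NOR (x1 NOR x1)))) NOR ((((x2 NOR x1) NOR (x2 NOR x1)) NOR ((x3 NOR x3) NOR (x1 NOR x1))) NOR (((x2 NOR x1) NOR (x2 NOR x1)) NOR ((x3 NOR x3) NOR (x1 NOR x1))))) NOR ((((((x2 NOR x1) NOR (x2 NOR x1)) NOR ((x2 NOR x1) NOR (x2 NOR x1))) NOR (((x3 NOR x3) NOR (x1 NOR x1)) NOR ((x3 NOR x3) NOR (x1 NOR x1)))) NOR ((((x2 NOR x1) NOR (x2 NOR x1)) NOR ((x2 NOR x1) NOR (x2 NOR x1))) NOR (((x3 NOR x3) NOR (x1 NOR x1)) NOR ((x3 NOR x3) NOR (x1 NOR x1))))) NOR (((((x2 NOR x1) NOR (x2 NOR x1)) NOR ((x2 NOR x1) NOR (x2 NOR x1))) NOR (((x3 NOR x3) NOR (x1 NOR x1)) NOR ((x3 NOR x3) NOR (x1 NOR x1)))) NOR ((((x2 NOR x1) NOR (x2 NOR x1)) NOR ((x2 NOR x1) NOR (x2 NOR x1))) NOR (((x3 NOR x3) NOR (x1 NOR x1)) NOR ((x3 NOR x3) NOR (x1 NOR x1)))))))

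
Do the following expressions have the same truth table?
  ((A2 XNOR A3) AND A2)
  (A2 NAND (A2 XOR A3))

No. Counterexample: with A2=0, A3=0, Expression 1 = 0 but Expression 2 = 1.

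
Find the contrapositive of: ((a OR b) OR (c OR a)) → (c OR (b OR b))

Contrapositive: NOT (c OR (b OR b)) → NOT ((a OR b) OR (c OR a))
Note: A statement and its contrapositive are logically equivalent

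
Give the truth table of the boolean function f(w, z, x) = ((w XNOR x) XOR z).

w | z | x | Output
------------------
0 | 0 | 0 | 1
0 | 0 | 1 | 0
0 | 1 | 0 | 0
0 | 1 | 1 | 1
1 | 0 | 0 | 0
1 | 0 | 1 | 1
1 | 1 | 0 | 1
1 | 1 | 1 | 0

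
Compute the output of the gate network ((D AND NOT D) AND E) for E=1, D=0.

Substituting: ((0 AND NOT 0) AND 1)
= 0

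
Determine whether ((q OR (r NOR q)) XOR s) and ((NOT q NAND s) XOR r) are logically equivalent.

No. Counterexample: with s=0, r=1, q=1, Expression 1 = 1 but Expression 2 = 0.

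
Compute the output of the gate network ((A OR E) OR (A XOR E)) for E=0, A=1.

Substituting: ((1 OR 0) OR (1 XOR 0))
= 1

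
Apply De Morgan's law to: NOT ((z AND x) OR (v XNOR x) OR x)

NOT (z AND x) AND NOT (v XNOR x) AND NOT x
De Morgan's: NOT(OR of terms) = AND of negations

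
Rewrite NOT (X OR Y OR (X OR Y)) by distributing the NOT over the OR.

NOT X AND NOT Y AND NOT (X OR Y)
De Morgan's: NOT(OR of terms) = AND of negations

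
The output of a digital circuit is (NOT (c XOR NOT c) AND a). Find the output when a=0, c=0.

Substituting: (NOT (0 XOR NOT 0) AND 0)
= 0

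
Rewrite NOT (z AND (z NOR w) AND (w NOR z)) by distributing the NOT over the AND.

NOT z OR NOT (z NOR w) OR NOT (w NOR z)
De Morgan's: NOT(AND of terms) = OR of negations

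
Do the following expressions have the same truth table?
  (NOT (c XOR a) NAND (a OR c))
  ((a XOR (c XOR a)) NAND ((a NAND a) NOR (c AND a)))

No. Counterexample: with c=1, a=1, Expression 1 = 0 but Expression 2 = 1.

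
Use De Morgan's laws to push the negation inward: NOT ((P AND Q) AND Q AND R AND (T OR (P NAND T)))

NOT (P AND Q) OR NOT Q OR NOT R OR NOT (T OR (P NAND T))
De Morgan's: NOT(AND of terms) = OR of negations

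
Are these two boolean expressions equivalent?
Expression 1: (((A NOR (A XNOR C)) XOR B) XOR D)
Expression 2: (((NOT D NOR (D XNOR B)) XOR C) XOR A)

No. Counterexample: with B=0, C=0, D=0, A=1, Expression 1 = 0 but Expression 2 = 1.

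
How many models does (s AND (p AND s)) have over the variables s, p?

Satisfying assignments: (1,1)
Count: 1 out of 4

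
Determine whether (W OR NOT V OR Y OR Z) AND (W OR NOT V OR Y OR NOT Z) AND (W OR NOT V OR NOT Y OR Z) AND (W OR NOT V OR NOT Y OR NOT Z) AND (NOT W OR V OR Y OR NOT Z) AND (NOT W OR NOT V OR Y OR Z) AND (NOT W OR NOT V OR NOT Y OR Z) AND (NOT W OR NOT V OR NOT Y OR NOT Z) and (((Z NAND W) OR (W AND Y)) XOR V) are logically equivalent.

Yes, they are equivalent — the two output columns agree on all 16 assignments:
W | V | Y | Z | Expression 1 | Expression 2
-------------------------------------------
0 | 0 | 0 | 0 | 1 | 1
0 | 0 | 0 | 1 | 1 | 1
0 | 0 | 1 | 0 | 1 | 1
0 | 0 | 1 | 1 | 1 | 1
0 | 1 | 0 | 0 | 0 | 0
0 | 1 | 0 | 1 | 0 | 0
0 | 1 | 1 | 0 | 0 | 0
0 | 1 | 1 | 1 | 0 | 0
1 | 0 | 0 | 0 | 1 | 1
1 | 0 | 0 | 1 | 0 | 0
1 | 0 | 1 | 0 | 1 | 1
1 | 0 | 1 | 1 | 1 | 1
1 | 1 | 0 | 0 | 0 | 0
1 | 1 | 0 | 1 | 1 | 1
1 | 1 | 1 | 0 | 0 | 0
1 | 1 | 1 | 1 | 0 | 0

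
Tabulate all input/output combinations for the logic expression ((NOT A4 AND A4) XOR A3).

A4 | A3 | Output
----------------
0 | 0 | 0
0 | 1 | 1
1 | 0 | 0
1 | 1 | 1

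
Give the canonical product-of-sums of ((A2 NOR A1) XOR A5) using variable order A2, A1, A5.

ΠM(1, 2, 4, 6) = (A2 OR A1 OR NOT A5) AND (A2 OR NOT A1 OR A5) AND (NOT A2 OR A1 OR A5) AND (NOT A2 OR NOT A1 OR A5)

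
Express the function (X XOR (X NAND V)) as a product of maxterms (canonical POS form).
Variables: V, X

ΠM(1) = (V OR NOT X)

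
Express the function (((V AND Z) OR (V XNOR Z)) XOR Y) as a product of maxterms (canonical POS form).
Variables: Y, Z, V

ΠM(1, 2, 4, 7) = (Y OR Z OR NOT V) AND (Y OR NOT Z OR V) AND (NOT Y OR Z OR V) AND (NOT Y OR NOT Z OR NOT V)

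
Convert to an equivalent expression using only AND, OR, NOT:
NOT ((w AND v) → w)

(w AND v) AND NOT w
(Negated implication: NOT(A → B) = A AND NOT B)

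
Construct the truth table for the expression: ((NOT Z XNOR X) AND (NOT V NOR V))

V | X | Z | Output
------------------
0 | 0 | 0 | 0
0 | 0 | 1 | 0
0 | 1 | 0 | 0
0 | 1 | 1 | 0
1 | 0 | 0 | 0
1 | 0 | 1 | 0
1 | 1 | 0 | 0
1 | 1 | 1 | 0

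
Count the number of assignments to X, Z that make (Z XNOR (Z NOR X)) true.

Satisfying assignments: (1,0)
Count: 1 out of 4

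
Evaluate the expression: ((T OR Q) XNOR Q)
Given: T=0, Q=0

Substituting: ((0 OR 0) XNOR 0)
= 1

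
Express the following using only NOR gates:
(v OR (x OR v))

((v NOR ((x NOR v) NOR (x NOR v))) NOR (v NOR ((x NOR v) NOR (x NOR v))))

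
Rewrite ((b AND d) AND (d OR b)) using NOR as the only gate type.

((((b NOR b) NOR (d NOR d)) NOR ((b NOR b) NOR (d NOR d))) NOR (((d NOR b) NOR (d NOR b)) NOR ((d NOR b) NOR (d NOR b))))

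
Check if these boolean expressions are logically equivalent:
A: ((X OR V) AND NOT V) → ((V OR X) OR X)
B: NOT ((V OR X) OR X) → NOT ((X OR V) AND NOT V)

Yes, Contrapositive is always equivalent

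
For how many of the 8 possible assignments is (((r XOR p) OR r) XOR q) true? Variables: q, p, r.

Satisfying assignments: (0,0,1), (0,1,0), (0,1,1), (1,0,0)
Count: 4 out of 8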